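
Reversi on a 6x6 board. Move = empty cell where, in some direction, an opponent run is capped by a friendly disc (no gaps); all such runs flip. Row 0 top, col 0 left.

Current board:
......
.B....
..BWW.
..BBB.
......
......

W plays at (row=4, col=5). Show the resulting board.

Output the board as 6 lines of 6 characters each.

Place W at (4,5); scan 8 dirs for brackets.
Dir NW: opp run (3,4) capped by W -> flip
Dir N: first cell '.' (not opp) -> no flip
Dir NE: edge -> no flip
Dir W: first cell '.' (not opp) -> no flip
Dir E: edge -> no flip
Dir SW: first cell '.' (not opp) -> no flip
Dir S: first cell '.' (not opp) -> no flip
Dir SE: edge -> no flip
All flips: (3,4)

Answer: ......
.B....
..BWW.
..BBW.
.....W
......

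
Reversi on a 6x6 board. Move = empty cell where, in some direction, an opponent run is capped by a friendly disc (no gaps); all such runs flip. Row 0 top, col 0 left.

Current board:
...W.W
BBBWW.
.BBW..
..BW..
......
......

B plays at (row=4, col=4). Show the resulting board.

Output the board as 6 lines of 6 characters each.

Place B at (4,4); scan 8 dirs for brackets.
Dir NW: opp run (3,3) capped by B -> flip
Dir N: first cell '.' (not opp) -> no flip
Dir NE: first cell '.' (not opp) -> no flip
Dir W: first cell '.' (not opp) -> no flip
Dir E: first cell '.' (not opp) -> no flip
Dir SW: first cell '.' (not opp) -> no flip
Dir S: first cell '.' (not opp) -> no flip
Dir SE: first cell '.' (not opp) -> no flip
All flips: (3,3)

Answer: ...W.W
BBBWW.
.BBW..
..BB..
....B.
......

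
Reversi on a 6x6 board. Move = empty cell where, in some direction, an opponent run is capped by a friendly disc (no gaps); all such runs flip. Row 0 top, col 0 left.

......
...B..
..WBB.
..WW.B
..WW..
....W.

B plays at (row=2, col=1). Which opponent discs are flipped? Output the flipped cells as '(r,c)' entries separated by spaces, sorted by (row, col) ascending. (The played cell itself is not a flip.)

Dir NW: first cell '.' (not opp) -> no flip
Dir N: first cell '.' (not opp) -> no flip
Dir NE: first cell '.' (not opp) -> no flip
Dir W: first cell '.' (not opp) -> no flip
Dir E: opp run (2,2) capped by B -> flip
Dir SW: first cell '.' (not opp) -> no flip
Dir S: first cell '.' (not opp) -> no flip
Dir SE: opp run (3,2) (4,3) (5,4), next=edge -> no flip

Answer: (2,2)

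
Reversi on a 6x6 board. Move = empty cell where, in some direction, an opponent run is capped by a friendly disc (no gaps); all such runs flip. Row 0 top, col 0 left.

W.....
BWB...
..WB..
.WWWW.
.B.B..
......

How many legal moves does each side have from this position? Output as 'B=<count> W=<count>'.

-- B to move --
(0,1): no bracket -> illegal
(0,2): no bracket -> illegal
(1,3): no bracket -> illegal
(2,0): no bracket -> illegal
(2,1): flips 3 -> legal
(2,4): no bracket -> illegal
(2,5): flips 1 -> legal
(3,0): no bracket -> illegal
(3,5): no bracket -> illegal
(4,0): no bracket -> illegal
(4,2): flips 2 -> legal
(4,4): no bracket -> illegal
(4,5): flips 1 -> legal
B mobility = 4
-- W to move --
(0,1): flips 2 -> legal
(0,2): flips 1 -> legal
(0,3): no bracket -> illegal
(1,3): flips 2 -> legal
(1,4): flips 1 -> legal
(2,0): flips 1 -> legal
(2,1): no bracket -> illegal
(2,4): flips 1 -> legal
(3,0): no bracket -> illegal
(4,0): no bracket -> illegal
(4,2): no bracket -> illegal
(4,4): no bracket -> illegal
(5,0): flips 1 -> legal
(5,1): flips 1 -> legal
(5,2): flips 1 -> legal
(5,3): flips 1 -> legal
(5,4): flips 1 -> legal
W mobility = 11

Answer: B=4 W=11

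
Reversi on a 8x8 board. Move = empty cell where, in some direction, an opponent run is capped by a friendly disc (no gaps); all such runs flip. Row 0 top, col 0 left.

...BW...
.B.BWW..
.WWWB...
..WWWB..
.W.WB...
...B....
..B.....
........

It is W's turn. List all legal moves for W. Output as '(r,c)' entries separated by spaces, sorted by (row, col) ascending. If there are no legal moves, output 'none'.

Answer: (0,0) (0,1) (0,2) (1,2) (2,5) (3,6) (4,5) (5,4) (5,5) (6,3)

Derivation:
(0,0): flips 1 -> legal
(0,1): flips 1 -> legal
(0,2): flips 1 -> legal
(1,0): no bracket -> illegal
(1,2): flips 1 -> legal
(2,0): no bracket -> illegal
(2,5): flips 1 -> legal
(2,6): no bracket -> illegal
(3,6): flips 1 -> legal
(4,2): no bracket -> illegal
(4,5): flips 1 -> legal
(4,6): no bracket -> illegal
(5,1): no bracket -> illegal
(5,2): no bracket -> illegal
(5,4): flips 1 -> legal
(5,5): flips 1 -> legal
(6,1): no bracket -> illegal
(6,3): flips 1 -> legal
(6,4): no bracket -> illegal
(7,1): no bracket -> illegal
(7,2): no bracket -> illegal
(7,3): no bracket -> illegal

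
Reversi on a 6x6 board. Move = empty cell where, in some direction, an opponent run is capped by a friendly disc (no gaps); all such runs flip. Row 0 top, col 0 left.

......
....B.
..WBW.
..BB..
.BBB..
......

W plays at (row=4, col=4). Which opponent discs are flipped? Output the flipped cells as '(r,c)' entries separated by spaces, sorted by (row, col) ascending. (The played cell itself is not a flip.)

Dir NW: opp run (3,3) capped by W -> flip
Dir N: first cell '.' (not opp) -> no flip
Dir NE: first cell '.' (not opp) -> no flip
Dir W: opp run (4,3) (4,2) (4,1), next='.' -> no flip
Dir E: first cell '.' (not opp) -> no flip
Dir SW: first cell '.' (not opp) -> no flip
Dir S: first cell '.' (not opp) -> no flip
Dir SE: first cell '.' (not opp) -> no flip

Answer: (3,3)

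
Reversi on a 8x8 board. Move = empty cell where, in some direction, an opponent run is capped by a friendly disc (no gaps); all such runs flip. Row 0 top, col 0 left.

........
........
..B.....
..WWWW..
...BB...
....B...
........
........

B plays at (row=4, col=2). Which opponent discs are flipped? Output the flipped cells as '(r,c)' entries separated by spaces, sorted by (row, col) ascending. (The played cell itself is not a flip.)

Dir NW: first cell '.' (not opp) -> no flip
Dir N: opp run (3,2) capped by B -> flip
Dir NE: opp run (3,3), next='.' -> no flip
Dir W: first cell '.' (not opp) -> no flip
Dir E: first cell 'B' (not opp) -> no flip
Dir SW: first cell '.' (not opp) -> no flip
Dir S: first cell '.' (not opp) -> no flip
Dir SE: first cell '.' (not opp) -> no flip

Answer: (3,2)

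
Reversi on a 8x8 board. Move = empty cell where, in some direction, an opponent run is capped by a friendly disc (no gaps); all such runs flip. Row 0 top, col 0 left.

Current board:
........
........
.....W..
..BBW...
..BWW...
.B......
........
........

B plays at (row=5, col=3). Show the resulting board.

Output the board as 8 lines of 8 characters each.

Answer: ........
........
.....W..
..BBW...
..BBW...
.B.B....
........
........

Derivation:
Place B at (5,3); scan 8 dirs for brackets.
Dir NW: first cell 'B' (not opp) -> no flip
Dir N: opp run (4,3) capped by B -> flip
Dir NE: opp run (4,4), next='.' -> no flip
Dir W: first cell '.' (not opp) -> no flip
Dir E: first cell '.' (not opp) -> no flip
Dir SW: first cell '.' (not opp) -> no flip
Dir S: first cell '.' (not opp) -> no flip
Dir SE: first cell '.' (not opp) -> no flip
All flips: (4,3)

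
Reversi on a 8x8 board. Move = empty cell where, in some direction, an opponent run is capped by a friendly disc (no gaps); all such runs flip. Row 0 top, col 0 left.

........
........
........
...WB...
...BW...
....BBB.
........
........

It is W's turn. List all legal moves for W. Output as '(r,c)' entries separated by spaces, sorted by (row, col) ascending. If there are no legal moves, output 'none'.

Answer: (2,4) (3,5) (4,2) (5,3) (6,4) (6,6)

Derivation:
(2,3): no bracket -> illegal
(2,4): flips 1 -> legal
(2,5): no bracket -> illegal
(3,2): no bracket -> illegal
(3,5): flips 1 -> legal
(4,2): flips 1 -> legal
(4,5): no bracket -> illegal
(4,6): no bracket -> illegal
(4,7): no bracket -> illegal
(5,2): no bracket -> illegal
(5,3): flips 1 -> legal
(5,7): no bracket -> illegal
(6,3): no bracket -> illegal
(6,4): flips 1 -> legal
(6,5): no bracket -> illegal
(6,6): flips 1 -> legal
(6,7): no bracket -> illegal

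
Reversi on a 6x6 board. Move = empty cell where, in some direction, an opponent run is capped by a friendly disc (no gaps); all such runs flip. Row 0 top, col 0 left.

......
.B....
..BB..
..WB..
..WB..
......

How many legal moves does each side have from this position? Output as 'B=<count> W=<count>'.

-- B to move --
(2,1): flips 1 -> legal
(3,1): flips 1 -> legal
(4,1): flips 2 -> legal
(5,1): flips 1 -> legal
(5,2): flips 2 -> legal
(5,3): no bracket -> illegal
B mobility = 5
-- W to move --
(0,0): no bracket -> illegal
(0,1): no bracket -> illegal
(0,2): no bracket -> illegal
(1,0): no bracket -> illegal
(1,2): flips 1 -> legal
(1,3): no bracket -> illegal
(1,4): flips 1 -> legal
(2,0): no bracket -> illegal
(2,1): no bracket -> illegal
(2,4): flips 1 -> legal
(3,1): no bracket -> illegal
(3,4): flips 1 -> legal
(4,4): flips 1 -> legal
(5,2): no bracket -> illegal
(5,3): no bracket -> illegal
(5,4): flips 1 -> legal
W mobility = 6

Answer: B=5 W=6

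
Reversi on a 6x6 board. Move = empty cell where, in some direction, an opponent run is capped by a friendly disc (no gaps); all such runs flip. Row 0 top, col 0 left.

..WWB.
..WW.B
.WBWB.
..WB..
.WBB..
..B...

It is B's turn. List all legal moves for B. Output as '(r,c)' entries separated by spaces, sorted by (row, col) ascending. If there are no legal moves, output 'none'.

(0,1): flips 2 -> legal
(1,0): flips 2 -> legal
(1,1): no bracket -> illegal
(1,4): no bracket -> illegal
(2,0): flips 1 -> legal
(3,0): flips 1 -> legal
(3,1): flips 1 -> legal
(3,4): no bracket -> illegal
(4,0): flips 1 -> legal
(5,0): no bracket -> illegal
(5,1): no bracket -> illegal

Answer: (0,1) (1,0) (2,0) (3,0) (3,1) (4,0)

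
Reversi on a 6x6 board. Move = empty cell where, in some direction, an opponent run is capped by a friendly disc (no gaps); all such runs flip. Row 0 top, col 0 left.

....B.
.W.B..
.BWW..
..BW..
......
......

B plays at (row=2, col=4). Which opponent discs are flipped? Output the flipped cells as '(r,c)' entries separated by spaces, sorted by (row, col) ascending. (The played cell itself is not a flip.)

Answer: (2,2) (2,3)

Derivation:
Dir NW: first cell 'B' (not opp) -> no flip
Dir N: first cell '.' (not opp) -> no flip
Dir NE: first cell '.' (not opp) -> no flip
Dir W: opp run (2,3) (2,2) capped by B -> flip
Dir E: first cell '.' (not opp) -> no flip
Dir SW: opp run (3,3), next='.' -> no flip
Dir S: first cell '.' (not opp) -> no flip
Dir SE: first cell '.' (not opp) -> no flip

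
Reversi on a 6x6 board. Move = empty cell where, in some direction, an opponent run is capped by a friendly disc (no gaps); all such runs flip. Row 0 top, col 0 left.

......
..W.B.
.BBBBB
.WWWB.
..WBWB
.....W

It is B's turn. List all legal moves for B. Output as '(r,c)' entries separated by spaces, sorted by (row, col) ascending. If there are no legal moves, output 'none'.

(0,1): flips 1 -> legal
(0,2): flips 1 -> legal
(0,3): flips 1 -> legal
(1,1): no bracket -> illegal
(1,3): no bracket -> illegal
(2,0): no bracket -> illegal
(3,0): flips 3 -> legal
(3,5): no bracket -> illegal
(4,0): flips 1 -> legal
(4,1): flips 3 -> legal
(5,1): flips 2 -> legal
(5,2): flips 2 -> legal
(5,3): no bracket -> illegal
(5,4): flips 1 -> legal

Answer: (0,1) (0,2) (0,3) (3,0) (4,0) (4,1) (5,1) (5,2) (5,4)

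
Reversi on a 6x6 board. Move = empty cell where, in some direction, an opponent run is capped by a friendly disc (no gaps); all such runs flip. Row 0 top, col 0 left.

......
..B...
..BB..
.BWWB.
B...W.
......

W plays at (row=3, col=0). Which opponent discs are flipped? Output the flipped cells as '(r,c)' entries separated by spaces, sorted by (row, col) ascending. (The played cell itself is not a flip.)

Answer: (3,1)

Derivation:
Dir NW: edge -> no flip
Dir N: first cell '.' (not opp) -> no flip
Dir NE: first cell '.' (not opp) -> no flip
Dir W: edge -> no flip
Dir E: opp run (3,1) capped by W -> flip
Dir SW: edge -> no flip
Dir S: opp run (4,0), next='.' -> no flip
Dir SE: first cell '.' (not opp) -> no flip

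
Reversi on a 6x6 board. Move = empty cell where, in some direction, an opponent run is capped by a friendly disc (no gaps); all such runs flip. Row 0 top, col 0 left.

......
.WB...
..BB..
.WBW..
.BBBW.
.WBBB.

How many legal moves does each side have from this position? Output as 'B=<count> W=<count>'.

Answer: B=12 W=3

Derivation:
-- B to move --
(0,0): flips 1 -> legal
(0,1): no bracket -> illegal
(0,2): no bracket -> illegal
(1,0): flips 1 -> legal
(2,0): flips 1 -> legal
(2,1): flips 1 -> legal
(2,4): flips 1 -> legal
(3,0): flips 1 -> legal
(3,4): flips 2 -> legal
(3,5): flips 1 -> legal
(4,0): flips 1 -> legal
(4,5): flips 1 -> legal
(5,0): flips 1 -> legal
(5,5): flips 2 -> legal
B mobility = 12
-- W to move --
(0,1): no bracket -> illegal
(0,2): no bracket -> illegal
(0,3): no bracket -> illegal
(1,3): flips 3 -> legal
(1,4): no bracket -> illegal
(2,1): no bracket -> illegal
(2,4): no bracket -> illegal
(3,0): no bracket -> illegal
(3,4): no bracket -> illegal
(4,0): flips 3 -> legal
(4,5): no bracket -> illegal
(5,0): no bracket -> illegal
(5,5): flips 3 -> legal
W mobility = 3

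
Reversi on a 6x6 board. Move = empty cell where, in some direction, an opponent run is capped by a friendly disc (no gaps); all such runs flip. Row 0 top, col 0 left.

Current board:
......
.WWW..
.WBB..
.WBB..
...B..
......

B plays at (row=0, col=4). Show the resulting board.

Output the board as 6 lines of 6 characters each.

Answer: ....B.
.WWB..
.WBB..
.WBB..
...B..
......

Derivation:
Place B at (0,4); scan 8 dirs for brackets.
Dir NW: edge -> no flip
Dir N: edge -> no flip
Dir NE: edge -> no flip
Dir W: first cell '.' (not opp) -> no flip
Dir E: first cell '.' (not opp) -> no flip
Dir SW: opp run (1,3) capped by B -> flip
Dir S: first cell '.' (not opp) -> no flip
Dir SE: first cell '.' (not opp) -> no flip
All flips: (1,3)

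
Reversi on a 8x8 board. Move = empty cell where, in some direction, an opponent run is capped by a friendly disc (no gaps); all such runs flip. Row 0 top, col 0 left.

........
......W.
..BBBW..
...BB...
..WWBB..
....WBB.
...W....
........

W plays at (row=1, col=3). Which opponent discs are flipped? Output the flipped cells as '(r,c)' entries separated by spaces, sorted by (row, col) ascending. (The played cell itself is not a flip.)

Dir NW: first cell '.' (not opp) -> no flip
Dir N: first cell '.' (not opp) -> no flip
Dir NE: first cell '.' (not opp) -> no flip
Dir W: first cell '.' (not opp) -> no flip
Dir E: first cell '.' (not opp) -> no flip
Dir SW: opp run (2,2), next='.' -> no flip
Dir S: opp run (2,3) (3,3) capped by W -> flip
Dir SE: opp run (2,4), next='.' -> no flip

Answer: (2,3) (3,3)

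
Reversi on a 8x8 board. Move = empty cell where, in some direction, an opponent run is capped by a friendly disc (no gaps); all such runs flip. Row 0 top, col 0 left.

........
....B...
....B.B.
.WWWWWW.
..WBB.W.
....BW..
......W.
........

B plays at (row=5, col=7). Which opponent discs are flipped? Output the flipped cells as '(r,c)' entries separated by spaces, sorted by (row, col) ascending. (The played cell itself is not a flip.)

Answer: (3,5) (4,6)

Derivation:
Dir NW: opp run (4,6) (3,5) capped by B -> flip
Dir N: first cell '.' (not opp) -> no flip
Dir NE: edge -> no flip
Dir W: first cell '.' (not opp) -> no flip
Dir E: edge -> no flip
Dir SW: opp run (6,6), next='.' -> no flip
Dir S: first cell '.' (not opp) -> no flip
Dir SE: edge -> no flip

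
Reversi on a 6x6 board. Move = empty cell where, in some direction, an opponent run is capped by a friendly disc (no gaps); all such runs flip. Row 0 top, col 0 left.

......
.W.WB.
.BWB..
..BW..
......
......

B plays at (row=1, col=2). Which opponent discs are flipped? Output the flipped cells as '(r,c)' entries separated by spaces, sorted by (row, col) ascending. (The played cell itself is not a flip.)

Answer: (1,3) (2,2)

Derivation:
Dir NW: first cell '.' (not opp) -> no flip
Dir N: first cell '.' (not opp) -> no flip
Dir NE: first cell '.' (not opp) -> no flip
Dir W: opp run (1,1), next='.' -> no flip
Dir E: opp run (1,3) capped by B -> flip
Dir SW: first cell 'B' (not opp) -> no flip
Dir S: opp run (2,2) capped by B -> flip
Dir SE: first cell 'B' (not opp) -> no flip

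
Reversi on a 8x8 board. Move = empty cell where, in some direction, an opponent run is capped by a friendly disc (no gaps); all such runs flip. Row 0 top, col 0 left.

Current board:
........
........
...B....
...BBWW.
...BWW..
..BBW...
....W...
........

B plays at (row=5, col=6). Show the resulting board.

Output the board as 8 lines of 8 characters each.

Place B at (5,6); scan 8 dirs for brackets.
Dir NW: opp run (4,5) capped by B -> flip
Dir N: first cell '.' (not opp) -> no flip
Dir NE: first cell '.' (not opp) -> no flip
Dir W: first cell '.' (not opp) -> no flip
Dir E: first cell '.' (not opp) -> no flip
Dir SW: first cell '.' (not opp) -> no flip
Dir S: first cell '.' (not opp) -> no flip
Dir SE: first cell '.' (not opp) -> no flip
All flips: (4,5)

Answer: ........
........
...B....
...BBWW.
...BWB..
..BBW.B.
....W...
........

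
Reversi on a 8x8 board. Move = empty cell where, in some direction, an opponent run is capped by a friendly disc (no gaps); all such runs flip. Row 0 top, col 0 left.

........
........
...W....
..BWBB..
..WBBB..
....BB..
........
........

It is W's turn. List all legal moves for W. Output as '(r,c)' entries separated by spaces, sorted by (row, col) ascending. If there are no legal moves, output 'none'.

(2,1): no bracket -> illegal
(2,2): flips 1 -> legal
(2,4): no bracket -> illegal
(2,5): no bracket -> illegal
(2,6): no bracket -> illegal
(3,1): flips 1 -> legal
(3,6): flips 2 -> legal
(4,1): flips 1 -> legal
(4,6): flips 3 -> legal
(5,2): no bracket -> illegal
(5,3): flips 1 -> legal
(5,6): flips 2 -> legal
(6,3): no bracket -> illegal
(6,4): no bracket -> illegal
(6,5): no bracket -> illegal
(6,6): flips 2 -> legal

Answer: (2,2) (3,1) (3,6) (4,1) (4,6) (5,3) (5,6) (6,6)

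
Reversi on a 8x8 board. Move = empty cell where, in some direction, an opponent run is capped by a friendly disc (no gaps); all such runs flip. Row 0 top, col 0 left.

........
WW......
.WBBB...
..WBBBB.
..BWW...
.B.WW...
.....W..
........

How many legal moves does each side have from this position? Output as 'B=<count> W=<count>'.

-- B to move --
(0,0): flips 1 -> legal
(0,1): no bracket -> illegal
(0,2): no bracket -> illegal
(1,2): no bracket -> illegal
(2,0): flips 1 -> legal
(3,0): no bracket -> illegal
(3,1): flips 1 -> legal
(4,1): flips 1 -> legal
(4,5): flips 2 -> legal
(5,2): flips 1 -> legal
(5,5): flips 1 -> legal
(5,6): no bracket -> illegal
(6,2): flips 2 -> legal
(6,3): flips 2 -> legal
(6,4): flips 3 -> legal
(6,6): no bracket -> illegal
(7,4): no bracket -> illegal
(7,5): no bracket -> illegal
(7,6): no bracket -> illegal
B mobility = 10
-- W to move --
(1,2): flips 1 -> legal
(1,3): flips 2 -> legal
(1,4): flips 3 -> legal
(1,5): no bracket -> illegal
(2,5): flips 4 -> legal
(2,6): flips 1 -> legal
(2,7): no bracket -> illegal
(3,1): flips 1 -> legal
(3,7): flips 4 -> legal
(4,0): no bracket -> illegal
(4,1): flips 1 -> legal
(4,5): no bracket -> illegal
(4,6): no bracket -> illegal
(4,7): no bracket -> illegal
(5,0): no bracket -> illegal
(5,2): flips 1 -> legal
(6,0): no bracket -> illegal
(6,1): no bracket -> illegal
(6,2): no bracket -> illegal
W mobility = 9

Answer: B=10 W=9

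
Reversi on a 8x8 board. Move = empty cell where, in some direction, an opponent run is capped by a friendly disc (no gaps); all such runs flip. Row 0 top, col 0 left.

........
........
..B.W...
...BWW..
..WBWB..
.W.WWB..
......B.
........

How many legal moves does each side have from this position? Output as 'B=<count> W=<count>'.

-- B to move --
(1,3): no bracket -> illegal
(1,4): no bracket -> illegal
(1,5): flips 1 -> legal
(2,3): flips 1 -> legal
(2,5): flips 2 -> legal
(2,6): no bracket -> illegal
(3,1): no bracket -> illegal
(3,2): no bracket -> illegal
(3,6): flips 2 -> legal
(4,0): no bracket -> illegal
(4,1): flips 1 -> legal
(4,6): no bracket -> illegal
(5,0): no bracket -> illegal
(5,2): flips 2 -> legal
(6,0): flips 2 -> legal
(6,1): no bracket -> illegal
(6,2): no bracket -> illegal
(6,3): flips 2 -> legal
(6,4): no bracket -> illegal
(6,5): flips 1 -> legal
B mobility = 9
-- W to move --
(1,1): flips 2 -> legal
(1,2): no bracket -> illegal
(1,3): no bracket -> illegal
(2,1): no bracket -> illegal
(2,3): flips 2 -> legal
(3,1): no bracket -> illegal
(3,2): flips 2 -> legal
(3,6): flips 1 -> legal
(4,6): flips 1 -> legal
(5,2): flips 1 -> legal
(5,6): flips 2 -> legal
(5,7): no bracket -> illegal
(6,4): no bracket -> illegal
(6,5): flips 2 -> legal
(6,7): no bracket -> illegal
(7,5): no bracket -> illegal
(7,6): no bracket -> illegal
(7,7): flips 2 -> legal
W mobility = 9

Answer: B=9 W=9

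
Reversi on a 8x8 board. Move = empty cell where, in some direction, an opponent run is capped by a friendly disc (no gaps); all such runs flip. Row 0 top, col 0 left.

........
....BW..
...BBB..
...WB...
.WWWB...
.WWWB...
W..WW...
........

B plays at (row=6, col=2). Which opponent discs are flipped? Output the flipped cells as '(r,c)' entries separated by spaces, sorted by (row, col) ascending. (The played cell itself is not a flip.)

Answer: (5,3)

Derivation:
Dir NW: opp run (5,1), next='.' -> no flip
Dir N: opp run (5,2) (4,2), next='.' -> no flip
Dir NE: opp run (5,3) capped by B -> flip
Dir W: first cell '.' (not opp) -> no flip
Dir E: opp run (6,3) (6,4), next='.' -> no flip
Dir SW: first cell '.' (not opp) -> no flip
Dir S: first cell '.' (not opp) -> no flip
Dir SE: first cell '.' (not opp) -> no flip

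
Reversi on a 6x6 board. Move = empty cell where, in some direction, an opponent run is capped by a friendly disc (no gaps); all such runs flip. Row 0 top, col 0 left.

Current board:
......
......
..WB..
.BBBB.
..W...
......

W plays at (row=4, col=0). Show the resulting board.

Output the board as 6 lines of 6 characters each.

Place W at (4,0); scan 8 dirs for brackets.
Dir NW: edge -> no flip
Dir N: first cell '.' (not opp) -> no flip
Dir NE: opp run (3,1) capped by W -> flip
Dir W: edge -> no flip
Dir E: first cell '.' (not opp) -> no flip
Dir SW: edge -> no flip
Dir S: first cell '.' (not opp) -> no flip
Dir SE: first cell '.' (not opp) -> no flip
All flips: (3,1)

Answer: ......
......
..WB..
.WBBB.
W.W...
......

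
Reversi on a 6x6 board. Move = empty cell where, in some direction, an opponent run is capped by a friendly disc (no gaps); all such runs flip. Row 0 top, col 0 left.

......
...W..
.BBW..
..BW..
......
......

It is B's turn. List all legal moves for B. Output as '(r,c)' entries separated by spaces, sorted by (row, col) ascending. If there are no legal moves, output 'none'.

Answer: (0,4) (1,4) (2,4) (3,4) (4,4)

Derivation:
(0,2): no bracket -> illegal
(0,3): no bracket -> illegal
(0,4): flips 1 -> legal
(1,2): no bracket -> illegal
(1,4): flips 1 -> legal
(2,4): flips 1 -> legal
(3,4): flips 1 -> legal
(4,2): no bracket -> illegal
(4,3): no bracket -> illegal
(4,4): flips 1 -> legal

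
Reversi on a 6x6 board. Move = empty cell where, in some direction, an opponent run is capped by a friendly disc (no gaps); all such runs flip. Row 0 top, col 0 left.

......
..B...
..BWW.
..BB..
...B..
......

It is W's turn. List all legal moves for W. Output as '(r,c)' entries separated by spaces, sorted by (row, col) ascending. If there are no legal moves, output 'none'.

Answer: (0,1) (2,1) (4,1) (4,2) (5,3)

Derivation:
(0,1): flips 1 -> legal
(0,2): no bracket -> illegal
(0,3): no bracket -> illegal
(1,1): no bracket -> illegal
(1,3): no bracket -> illegal
(2,1): flips 1 -> legal
(3,1): no bracket -> illegal
(3,4): no bracket -> illegal
(4,1): flips 1 -> legal
(4,2): flips 1 -> legal
(4,4): no bracket -> illegal
(5,2): no bracket -> illegal
(5,3): flips 2 -> legal
(5,4): no bracket -> illegal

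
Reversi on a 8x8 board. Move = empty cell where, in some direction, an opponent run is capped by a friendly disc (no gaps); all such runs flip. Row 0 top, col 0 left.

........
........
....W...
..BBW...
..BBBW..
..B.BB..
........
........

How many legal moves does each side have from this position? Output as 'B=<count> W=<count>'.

Answer: B=6 W=7

Derivation:
-- B to move --
(1,3): no bracket -> illegal
(1,4): flips 2 -> legal
(1,5): flips 1 -> legal
(2,3): no bracket -> illegal
(2,5): flips 1 -> legal
(3,5): flips 2 -> legal
(3,6): flips 1 -> legal
(4,6): flips 1 -> legal
(5,6): no bracket -> illegal
B mobility = 6
-- W to move --
(2,1): no bracket -> illegal
(2,2): no bracket -> illegal
(2,3): no bracket -> illegal
(3,1): flips 2 -> legal
(3,5): no bracket -> illegal
(4,1): flips 3 -> legal
(4,6): no bracket -> illegal
(5,1): flips 2 -> legal
(5,3): no bracket -> illegal
(5,6): no bracket -> illegal
(6,1): flips 2 -> legal
(6,2): no bracket -> illegal
(6,3): flips 1 -> legal
(6,4): flips 2 -> legal
(6,5): flips 1 -> legal
(6,6): no bracket -> illegal
W mobility = 7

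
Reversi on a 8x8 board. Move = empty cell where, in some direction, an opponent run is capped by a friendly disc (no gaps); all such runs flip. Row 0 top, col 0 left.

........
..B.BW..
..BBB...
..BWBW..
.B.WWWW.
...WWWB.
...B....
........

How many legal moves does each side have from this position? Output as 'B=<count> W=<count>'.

Answer: B=9 W=12

Derivation:
-- B to move --
(0,4): no bracket -> illegal
(0,5): no bracket -> illegal
(0,6): flips 1 -> legal
(1,6): flips 1 -> legal
(2,5): no bracket -> illegal
(2,6): no bracket -> illegal
(3,6): flips 4 -> legal
(3,7): no bracket -> illegal
(4,2): flips 1 -> legal
(4,7): no bracket -> illegal
(5,2): flips 4 -> legal
(5,7): flips 2 -> legal
(6,2): no bracket -> illegal
(6,4): flips 2 -> legal
(6,5): flips 2 -> legal
(6,6): flips 3 -> legal
B mobility = 9
-- W to move --
(0,1): flips 3 -> legal
(0,2): no bracket -> illegal
(0,3): no bracket -> illegal
(0,4): flips 3 -> legal
(0,5): no bracket -> illegal
(1,1): flips 1 -> legal
(1,3): flips 3 -> legal
(2,1): flips 1 -> legal
(2,5): flips 1 -> legal
(3,0): no bracket -> illegal
(3,1): flips 1 -> legal
(4,0): no bracket -> illegal
(4,2): no bracket -> illegal
(4,7): no bracket -> illegal
(5,0): no bracket -> illegal
(5,1): no bracket -> illegal
(5,2): no bracket -> illegal
(5,7): flips 1 -> legal
(6,2): no bracket -> illegal
(6,4): no bracket -> illegal
(6,5): no bracket -> illegal
(6,6): flips 1 -> legal
(6,7): flips 1 -> legal
(7,2): flips 1 -> legal
(7,3): flips 1 -> legal
(7,4): no bracket -> illegal
W mobility = 12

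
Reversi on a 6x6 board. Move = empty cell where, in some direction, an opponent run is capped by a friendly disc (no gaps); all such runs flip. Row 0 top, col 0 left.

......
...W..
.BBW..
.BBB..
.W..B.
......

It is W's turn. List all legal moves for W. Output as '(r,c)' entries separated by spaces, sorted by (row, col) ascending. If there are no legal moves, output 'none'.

(1,0): no bracket -> illegal
(1,1): flips 2 -> legal
(1,2): no bracket -> illegal
(2,0): flips 2 -> legal
(2,4): no bracket -> illegal
(3,0): no bracket -> illegal
(3,4): no bracket -> illegal
(3,5): no bracket -> illegal
(4,0): flips 2 -> legal
(4,2): no bracket -> illegal
(4,3): flips 1 -> legal
(4,5): no bracket -> illegal
(5,3): no bracket -> illegal
(5,4): no bracket -> illegal
(5,5): no bracket -> illegal

Answer: (1,1) (2,0) (4,0) (4,3)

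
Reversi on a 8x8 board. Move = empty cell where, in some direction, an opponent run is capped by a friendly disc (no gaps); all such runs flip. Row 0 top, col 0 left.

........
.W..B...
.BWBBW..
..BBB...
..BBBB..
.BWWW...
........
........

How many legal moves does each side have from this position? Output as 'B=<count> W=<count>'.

Answer: B=12 W=10

Derivation:
-- B to move --
(0,0): flips 2 -> legal
(0,1): flips 1 -> legal
(0,2): no bracket -> illegal
(1,0): no bracket -> illegal
(1,2): flips 1 -> legal
(1,3): no bracket -> illegal
(1,5): no bracket -> illegal
(1,6): flips 1 -> legal
(2,0): no bracket -> illegal
(2,6): flips 1 -> legal
(3,1): no bracket -> illegal
(3,5): no bracket -> illegal
(3,6): flips 1 -> legal
(4,1): no bracket -> illegal
(5,5): flips 3 -> legal
(6,1): flips 1 -> legal
(6,2): flips 2 -> legal
(6,3): flips 2 -> legal
(6,4): flips 2 -> legal
(6,5): flips 1 -> legal
B mobility = 12
-- W to move --
(0,3): flips 1 -> legal
(0,4): flips 4 -> legal
(0,5): no bracket -> illegal
(1,0): flips 3 -> legal
(1,2): no bracket -> illegal
(1,3): flips 3 -> legal
(1,5): no bracket -> illegal
(2,0): flips 1 -> legal
(3,0): no bracket -> illegal
(3,1): flips 2 -> legal
(3,5): flips 1 -> legal
(3,6): flips 1 -> legal
(4,0): no bracket -> illegal
(4,1): no bracket -> illegal
(4,6): no bracket -> illegal
(5,0): flips 1 -> legal
(5,5): flips 2 -> legal
(5,6): no bracket -> illegal
(6,0): no bracket -> illegal
(6,1): no bracket -> illegal
(6,2): no bracket -> illegal
W mobility = 10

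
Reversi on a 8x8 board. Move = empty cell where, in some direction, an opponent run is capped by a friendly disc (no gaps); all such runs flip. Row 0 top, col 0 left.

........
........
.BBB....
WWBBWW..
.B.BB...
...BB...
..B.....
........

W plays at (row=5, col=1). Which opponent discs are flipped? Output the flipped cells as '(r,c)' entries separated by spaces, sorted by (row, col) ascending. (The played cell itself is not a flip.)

Dir NW: first cell '.' (not opp) -> no flip
Dir N: opp run (4,1) capped by W -> flip
Dir NE: first cell '.' (not opp) -> no flip
Dir W: first cell '.' (not opp) -> no flip
Dir E: first cell '.' (not opp) -> no flip
Dir SW: first cell '.' (not opp) -> no flip
Dir S: first cell '.' (not opp) -> no flip
Dir SE: opp run (6,2), next='.' -> no flip

Answer: (4,1)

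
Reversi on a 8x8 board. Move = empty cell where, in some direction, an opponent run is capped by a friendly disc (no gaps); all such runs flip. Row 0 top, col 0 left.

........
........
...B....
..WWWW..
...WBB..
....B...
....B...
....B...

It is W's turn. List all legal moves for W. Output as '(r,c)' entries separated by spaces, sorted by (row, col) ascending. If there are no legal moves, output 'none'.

(1,2): flips 1 -> legal
(1,3): flips 1 -> legal
(1,4): flips 1 -> legal
(2,2): no bracket -> illegal
(2,4): no bracket -> illegal
(3,6): no bracket -> illegal
(4,6): flips 2 -> legal
(5,3): flips 1 -> legal
(5,5): flips 2 -> legal
(5,6): flips 1 -> legal
(6,3): no bracket -> illegal
(6,5): flips 1 -> legal
(7,3): no bracket -> illegal
(7,5): no bracket -> illegal

Answer: (1,2) (1,3) (1,4) (4,6) (5,3) (5,5) (5,6) (6,5)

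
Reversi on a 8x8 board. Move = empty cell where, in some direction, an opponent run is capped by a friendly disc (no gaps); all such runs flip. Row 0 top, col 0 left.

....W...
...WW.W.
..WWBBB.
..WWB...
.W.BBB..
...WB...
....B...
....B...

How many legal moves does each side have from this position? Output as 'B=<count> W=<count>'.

Answer: B=12 W=9

Derivation:
-- B to move --
(0,2): flips 1 -> legal
(0,3): flips 4 -> legal
(0,5): no bracket -> illegal
(0,6): flips 1 -> legal
(0,7): flips 1 -> legal
(1,1): flips 2 -> legal
(1,2): flips 1 -> legal
(1,5): no bracket -> illegal
(1,7): no bracket -> illegal
(2,1): flips 3 -> legal
(2,7): no bracket -> illegal
(3,0): no bracket -> illegal
(3,1): flips 2 -> legal
(4,0): no bracket -> illegal
(4,2): flips 2 -> legal
(5,0): no bracket -> illegal
(5,1): no bracket -> illegal
(5,2): flips 1 -> legal
(6,2): flips 1 -> legal
(6,3): flips 1 -> legal
B mobility = 12
-- W to move --
(1,5): flips 1 -> legal
(1,7): no bracket -> illegal
(2,7): flips 3 -> legal
(3,5): flips 3 -> legal
(3,6): flips 2 -> legal
(3,7): no bracket -> illegal
(4,2): no bracket -> illegal
(4,6): no bracket -> illegal
(5,2): flips 3 -> legal
(5,5): flips 2 -> legal
(5,6): flips 2 -> legal
(6,3): no bracket -> illegal
(6,5): flips 2 -> legal
(7,3): no bracket -> illegal
(7,5): flips 1 -> legal
W mobility = 9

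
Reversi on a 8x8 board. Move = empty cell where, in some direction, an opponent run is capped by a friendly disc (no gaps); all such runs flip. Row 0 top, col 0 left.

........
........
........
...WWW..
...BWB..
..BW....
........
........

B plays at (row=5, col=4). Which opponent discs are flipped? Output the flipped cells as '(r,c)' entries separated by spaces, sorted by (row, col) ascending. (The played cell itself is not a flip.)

Dir NW: first cell 'B' (not opp) -> no flip
Dir N: opp run (4,4) (3,4), next='.' -> no flip
Dir NE: first cell 'B' (not opp) -> no flip
Dir W: opp run (5,3) capped by B -> flip
Dir E: first cell '.' (not opp) -> no flip
Dir SW: first cell '.' (not opp) -> no flip
Dir S: first cell '.' (not opp) -> no flip
Dir SE: first cell '.' (not opp) -> no flip

Answer: (5,3)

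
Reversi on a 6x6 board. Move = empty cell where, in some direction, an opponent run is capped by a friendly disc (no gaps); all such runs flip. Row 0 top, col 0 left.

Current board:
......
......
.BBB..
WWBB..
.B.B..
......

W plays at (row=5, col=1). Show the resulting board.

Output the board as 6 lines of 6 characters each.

Answer: ......
......
.BBB..
WWBB..
.W.B..
.W....

Derivation:
Place W at (5,1); scan 8 dirs for brackets.
Dir NW: first cell '.' (not opp) -> no flip
Dir N: opp run (4,1) capped by W -> flip
Dir NE: first cell '.' (not opp) -> no flip
Dir W: first cell '.' (not opp) -> no flip
Dir E: first cell '.' (not opp) -> no flip
Dir SW: edge -> no flip
Dir S: edge -> no flip
Dir SE: edge -> no flip
All flips: (4,1)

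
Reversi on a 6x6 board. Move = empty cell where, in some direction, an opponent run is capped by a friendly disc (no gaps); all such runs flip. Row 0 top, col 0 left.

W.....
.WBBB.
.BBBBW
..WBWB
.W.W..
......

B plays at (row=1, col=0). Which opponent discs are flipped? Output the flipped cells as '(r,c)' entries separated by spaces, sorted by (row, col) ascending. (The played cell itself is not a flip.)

Dir NW: edge -> no flip
Dir N: opp run (0,0), next=edge -> no flip
Dir NE: first cell '.' (not opp) -> no flip
Dir W: edge -> no flip
Dir E: opp run (1,1) capped by B -> flip
Dir SW: edge -> no flip
Dir S: first cell '.' (not opp) -> no flip
Dir SE: first cell 'B' (not opp) -> no flip

Answer: (1,1)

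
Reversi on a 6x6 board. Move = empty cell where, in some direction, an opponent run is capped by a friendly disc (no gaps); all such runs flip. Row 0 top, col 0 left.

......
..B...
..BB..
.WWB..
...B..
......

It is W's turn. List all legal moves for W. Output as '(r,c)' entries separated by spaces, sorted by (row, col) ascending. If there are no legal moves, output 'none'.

(0,1): no bracket -> illegal
(0,2): flips 2 -> legal
(0,3): no bracket -> illegal
(1,1): no bracket -> illegal
(1,3): flips 1 -> legal
(1,4): flips 1 -> legal
(2,1): no bracket -> illegal
(2,4): no bracket -> illegal
(3,4): flips 1 -> legal
(4,2): no bracket -> illegal
(4,4): no bracket -> illegal
(5,2): no bracket -> illegal
(5,3): no bracket -> illegal
(5,4): flips 1 -> legal

Answer: (0,2) (1,3) (1,4) (3,4) (5,4)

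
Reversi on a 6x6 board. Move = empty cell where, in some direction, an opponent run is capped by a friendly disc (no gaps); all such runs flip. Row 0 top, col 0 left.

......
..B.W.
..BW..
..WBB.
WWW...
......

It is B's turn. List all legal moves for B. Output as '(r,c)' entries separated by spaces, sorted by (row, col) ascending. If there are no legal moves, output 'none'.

Answer: (1,3) (2,4) (3,1) (5,1) (5,2)

Derivation:
(0,3): no bracket -> illegal
(0,4): no bracket -> illegal
(0,5): no bracket -> illegal
(1,3): flips 1 -> legal
(1,5): no bracket -> illegal
(2,1): no bracket -> illegal
(2,4): flips 1 -> legal
(2,5): no bracket -> illegal
(3,0): no bracket -> illegal
(3,1): flips 1 -> legal
(4,3): no bracket -> illegal
(5,0): no bracket -> illegal
(5,1): flips 1 -> legal
(5,2): flips 2 -> legal
(5,3): no bracket -> illegal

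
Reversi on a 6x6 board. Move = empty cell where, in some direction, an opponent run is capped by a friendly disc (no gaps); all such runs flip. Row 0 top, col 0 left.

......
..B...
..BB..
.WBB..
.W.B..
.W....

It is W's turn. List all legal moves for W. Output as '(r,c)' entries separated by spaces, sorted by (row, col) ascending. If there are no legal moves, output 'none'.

Answer: (1,3) (1,4) (3,4)

Derivation:
(0,1): no bracket -> illegal
(0,2): no bracket -> illegal
(0,3): no bracket -> illegal
(1,1): no bracket -> illegal
(1,3): flips 1 -> legal
(1,4): flips 2 -> legal
(2,1): no bracket -> illegal
(2,4): no bracket -> illegal
(3,4): flips 2 -> legal
(4,2): no bracket -> illegal
(4,4): no bracket -> illegal
(5,2): no bracket -> illegal
(5,3): no bracket -> illegal
(5,4): no bracket -> illegal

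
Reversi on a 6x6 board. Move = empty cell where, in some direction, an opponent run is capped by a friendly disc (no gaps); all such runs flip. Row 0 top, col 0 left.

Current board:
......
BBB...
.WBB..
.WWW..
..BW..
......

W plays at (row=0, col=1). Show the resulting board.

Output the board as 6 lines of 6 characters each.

Place W at (0,1); scan 8 dirs for brackets.
Dir NW: edge -> no flip
Dir N: edge -> no flip
Dir NE: edge -> no flip
Dir W: first cell '.' (not opp) -> no flip
Dir E: first cell '.' (not opp) -> no flip
Dir SW: opp run (1,0), next=edge -> no flip
Dir S: opp run (1,1) capped by W -> flip
Dir SE: opp run (1,2) (2,3), next='.' -> no flip
All flips: (1,1)

Answer: .W....
BWB...
.WBB..
.WWW..
..BW..
......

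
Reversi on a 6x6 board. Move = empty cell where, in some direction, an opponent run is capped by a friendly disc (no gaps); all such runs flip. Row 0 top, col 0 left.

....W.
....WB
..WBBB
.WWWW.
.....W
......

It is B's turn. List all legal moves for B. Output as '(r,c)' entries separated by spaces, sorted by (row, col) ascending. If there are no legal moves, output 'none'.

(0,3): flips 1 -> legal
(0,5): flips 1 -> legal
(1,1): no bracket -> illegal
(1,2): no bracket -> illegal
(1,3): flips 1 -> legal
(2,0): no bracket -> illegal
(2,1): flips 1 -> legal
(3,0): no bracket -> illegal
(3,5): no bracket -> illegal
(4,0): no bracket -> illegal
(4,1): flips 1 -> legal
(4,2): flips 1 -> legal
(4,3): flips 2 -> legal
(4,4): flips 1 -> legal
(5,4): no bracket -> illegal
(5,5): no bracket -> illegal

Answer: (0,3) (0,5) (1,3) (2,1) (4,1) (4,2) (4,3) (4,4)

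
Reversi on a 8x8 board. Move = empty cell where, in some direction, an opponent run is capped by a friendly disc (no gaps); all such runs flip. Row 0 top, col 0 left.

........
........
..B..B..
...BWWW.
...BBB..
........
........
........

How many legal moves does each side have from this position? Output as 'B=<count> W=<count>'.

-- B to move --
(2,3): flips 1 -> legal
(2,4): flips 1 -> legal
(2,6): flips 1 -> legal
(2,7): flips 1 -> legal
(3,7): flips 3 -> legal
(4,6): no bracket -> illegal
(4,7): flips 1 -> legal
B mobility = 6
-- W to move --
(1,1): no bracket -> illegal
(1,2): no bracket -> illegal
(1,3): no bracket -> illegal
(1,4): flips 1 -> legal
(1,5): flips 1 -> legal
(1,6): flips 1 -> legal
(2,1): no bracket -> illegal
(2,3): no bracket -> illegal
(2,4): no bracket -> illegal
(2,6): no bracket -> illegal
(3,1): no bracket -> illegal
(3,2): flips 1 -> legal
(4,2): no bracket -> illegal
(4,6): no bracket -> illegal
(5,2): flips 1 -> legal
(5,3): flips 1 -> legal
(5,4): flips 2 -> legal
(5,5): flips 1 -> legal
(5,6): flips 1 -> legal
W mobility = 9

Answer: B=6 W=9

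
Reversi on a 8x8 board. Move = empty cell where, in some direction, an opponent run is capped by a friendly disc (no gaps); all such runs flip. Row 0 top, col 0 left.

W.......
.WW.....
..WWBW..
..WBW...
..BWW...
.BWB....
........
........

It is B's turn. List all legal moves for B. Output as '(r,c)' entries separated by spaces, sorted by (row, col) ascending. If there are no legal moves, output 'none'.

(0,1): no bracket -> illegal
(0,2): flips 3 -> legal
(0,3): no bracket -> illegal
(1,0): no bracket -> illegal
(1,3): flips 1 -> legal
(1,4): no bracket -> illegal
(1,5): no bracket -> illegal
(1,6): no bracket -> illegal
(2,0): no bracket -> illegal
(2,1): flips 2 -> legal
(2,6): flips 1 -> legal
(3,1): flips 1 -> legal
(3,5): flips 2 -> legal
(3,6): no bracket -> illegal
(4,1): no bracket -> illegal
(4,5): flips 2 -> legal
(5,4): flips 2 -> legal
(5,5): flips 1 -> legal
(6,1): no bracket -> illegal
(6,2): flips 1 -> legal
(6,3): no bracket -> illegal

Answer: (0,2) (1,3) (2,1) (2,6) (3,1) (3,5) (4,5) (5,4) (5,5) (6,2)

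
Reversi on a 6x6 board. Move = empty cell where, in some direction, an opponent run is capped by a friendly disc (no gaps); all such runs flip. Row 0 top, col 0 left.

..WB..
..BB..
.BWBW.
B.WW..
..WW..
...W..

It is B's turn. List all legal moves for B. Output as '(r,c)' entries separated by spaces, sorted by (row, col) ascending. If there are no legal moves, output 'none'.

Answer: (0,1) (2,5) (3,1) (3,5) (4,1) (5,2) (5,4)

Derivation:
(0,1): flips 1 -> legal
(1,1): no bracket -> illegal
(1,4): no bracket -> illegal
(1,5): no bracket -> illegal
(2,5): flips 1 -> legal
(3,1): flips 1 -> legal
(3,4): no bracket -> illegal
(3,5): flips 1 -> legal
(4,1): flips 1 -> legal
(4,4): no bracket -> illegal
(5,1): no bracket -> illegal
(5,2): flips 3 -> legal
(5,4): flips 2 -> legal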